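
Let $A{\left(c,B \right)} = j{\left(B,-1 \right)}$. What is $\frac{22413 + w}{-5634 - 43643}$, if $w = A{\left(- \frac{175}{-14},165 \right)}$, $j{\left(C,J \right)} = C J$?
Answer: $- \frac{22248}{49277} \approx -0.45149$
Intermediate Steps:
$A{\left(c,B \right)} = - B$ ($A{\left(c,B \right)} = B \left(-1\right) = - B$)
$w = -165$ ($w = \left(-1\right) 165 = -165$)
$\frac{22413 + w}{-5634 - 43643} = \frac{22413 - 165}{-5634 - 43643} = \frac{22248}{-49277} = 22248 \left(- \frac{1}{49277}\right) = - \frac{22248}{49277}$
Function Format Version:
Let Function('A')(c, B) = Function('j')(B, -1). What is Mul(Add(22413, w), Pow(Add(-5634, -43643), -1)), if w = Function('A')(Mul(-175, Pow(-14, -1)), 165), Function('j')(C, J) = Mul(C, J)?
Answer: Rational(-22248, 49277) ≈ -0.45149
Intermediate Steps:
Function('A')(c, B) = Mul(-1, B) (Function('A')(c, B) = Mul(B, -1) = Mul(-1, B))
w = -165 (w = Mul(-1, 165) = -165)
Mul(Add(22413, w), Pow(Add(-5634, -43643), -1)) = Mul(Add(22413, -165), Pow(Add(-5634, -43643), -1)) = Mul(22248, Pow(-49277, -1)) = Mul(22248, Rational(-1, 49277)) = Rational(-22248, 49277)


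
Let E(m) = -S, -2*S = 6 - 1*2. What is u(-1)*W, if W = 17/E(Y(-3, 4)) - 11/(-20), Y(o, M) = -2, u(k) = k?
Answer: -181/20 ≈ -9.0500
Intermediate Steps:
S = -2 (S = -(6 - 1*2)/2 = -(6 - 2)/2 = -½*4 = -2)
E(m) = 2 (E(m) = -1*(-2) = 2)
W = 181/20 (W = 17/2 - 11/(-20) = 17*(½) - 11*(-1/20) = 17/2 + 11/20 = 181/20 ≈ 9.0500)
u(-1)*W = -1*181/20 = -181/20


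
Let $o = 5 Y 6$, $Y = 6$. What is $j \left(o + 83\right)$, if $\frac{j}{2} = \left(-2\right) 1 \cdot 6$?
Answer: $-6312$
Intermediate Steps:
$o = 180$ ($o = 5 \cdot 6 \cdot 6 = 30 \cdot 6 = 180$)
$j = -24$ ($j = 2 \left(-2\right) 1 \cdot 6 = 2 \left(\left(-2\right) 6\right) = 2 \left(-12\right) = -24$)
$j \left(o + 83\right) = - 24 \left(180 + 83\right) = \left(-24\right) 263 = -6312$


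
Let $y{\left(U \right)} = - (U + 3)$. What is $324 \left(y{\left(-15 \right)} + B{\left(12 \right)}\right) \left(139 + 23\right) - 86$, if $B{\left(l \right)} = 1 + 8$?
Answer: $1102162$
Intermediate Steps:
$y{\left(U \right)} = -3 - U$ ($y{\left(U \right)} = - (3 + U) = -3 - U$)
$B{\left(l \right)} = 9$
$324 \left(y{\left(-15 \right)} + B{\left(12 \right)}\right) \left(139 + 23\right) - 86 = 324 \left(\left(-3 - -15\right) + 9\right) \left(139 + 23\right) - 86 = 324 \left(\left(-3 + 15\right) + 9\right) 162 - 86 = 324 \left(12 + 9\right) 162 - 86 = 324 \cdot 21 \cdot 162 - 86 = 324 \cdot 3402 - 86 = 1102248 - 86 = 1102162$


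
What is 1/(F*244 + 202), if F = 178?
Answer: 1/43634 ≈ 2.2918e-5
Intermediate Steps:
1/(F*244 + 202) = 1/(178*244 + 202) = 1/(43432 + 202) = 1/43634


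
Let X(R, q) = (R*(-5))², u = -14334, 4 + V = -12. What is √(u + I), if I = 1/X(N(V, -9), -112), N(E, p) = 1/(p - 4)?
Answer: I*√358181/5 ≈ 119.7*I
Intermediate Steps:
V = -16 (V = -4 - 12 = -16)
N(E, p) = 1/(-4 + p)
X(R, q) = 25*R² (X(R, q) = (-5*R)² = 25*R²)
I = 169/25 (I = 1/(25*(1/(-4 - 9))²) = 1/(25*(1/(-13))²) = 1/(25*(-1/13)²) = 1/(25*(1/169)) = 1/(25/169) = 169/25 ≈ 6.7600)
√(u + I) = √(-14334 + 169/25) = √(-358181/25) = I*√358181/5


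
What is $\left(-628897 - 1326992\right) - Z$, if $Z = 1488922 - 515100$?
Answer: $-2929711$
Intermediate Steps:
$Z = 973822$ ($Z = 1488922 - 515100 = 973822$)
$\left(-628897 - 1326992\right) - Z = \left(-628897 - 1326992\right) - 973822 = -1955889 - 973822 = -2929711$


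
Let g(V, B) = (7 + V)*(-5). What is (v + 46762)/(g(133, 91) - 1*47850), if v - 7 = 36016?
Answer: -16557/9710 ≈ -1.7051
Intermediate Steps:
v = 36023 (v = 7 + 36016 = 36023)
g(V, B) = -35 - 5*V
(v + 46762)/(g(133, 91) - 1*47850) = (36023 + 46762)/((-35 - 5*133) - 1*47850) = 82785/((-35 - 665) - 47850) = 82785/(-700 - 47850) = 82785/(-48550) = 82785*(-1/48550) = -16557/9710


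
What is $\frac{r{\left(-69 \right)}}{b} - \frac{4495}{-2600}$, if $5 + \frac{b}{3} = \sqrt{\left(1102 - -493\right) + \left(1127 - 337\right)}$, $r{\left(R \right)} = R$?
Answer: $\frac{25773}{15340} - \frac{69 \sqrt{265}}{2360} \approx 1.2042$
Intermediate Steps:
$b = -15 + 9 \sqrt{265}$ ($b = -15 + 3 \sqrt{\left(1102 - -493\right) + \left(1127 - 337\right)} = -15 + 3 \sqrt{\left(1102 + 493\right) + \left(1127 - 337\right)} = -15 + 3 \sqrt{1595 + 790} = -15 + 3 \sqrt{2385} = -15 + 3 \cdot 3 \sqrt{265} = -15 + 9 \sqrt{265} \approx 131.51$)
$\frac{r{\left(-69 \right)}}{b} - \frac{4495}{-2600} = - \frac{69}{-15 + 9 \sqrt{265}} - \frac{4495}{-2600} = - \frac{69}{-15 + 9 \sqrt{265}} - - \frac{899}{520} = - \frac{69}{-15 + 9 \sqrt{265}} + \frac{899}{520} = \frac{899}{520} - \frac{69}{-15 + 9 \sqrt{265}}$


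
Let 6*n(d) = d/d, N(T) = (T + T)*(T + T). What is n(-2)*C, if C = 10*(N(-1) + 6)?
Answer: 50/3 ≈ 16.667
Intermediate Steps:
N(T) = 4*T² (N(T) = (2*T)*(2*T) = 4*T²)
n(d) = ⅙ (n(d) = (d/d)/6 = (⅙)*1 = ⅙)
C = 100 (C = 10*(4*(-1)² + 6) = 10*(4*1 + 6) = 10*(4 + 6) = 10*10 = 100)
n(-2)*C = (⅙)*100 = 50/3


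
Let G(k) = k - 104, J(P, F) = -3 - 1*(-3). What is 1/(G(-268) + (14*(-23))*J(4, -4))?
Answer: -1/372 ≈ -0.0026882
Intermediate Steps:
J(P, F) = 0 (J(P, F) = -3 + 3 = 0)
G(k) = -104 + k
1/(G(-268) + (14*(-23))*J(4, -4)) = 1/((-104 - 268) + (14*(-23))*0) = 1/(-372 - 322*0) = 1/(-372 + 0) = 1/(-372) = -1/372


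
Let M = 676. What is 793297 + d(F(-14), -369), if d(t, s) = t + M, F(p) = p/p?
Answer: 793974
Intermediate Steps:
F(p) = 1
d(t, s) = 676 + t (d(t, s) = t + 676 = 676 + t)
793297 + d(F(-14), -369) = 793297 + (676 + 1) = 793297 + 677 = 793974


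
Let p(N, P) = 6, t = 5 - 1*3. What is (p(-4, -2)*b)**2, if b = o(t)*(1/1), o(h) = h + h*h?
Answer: 1296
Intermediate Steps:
t = 2 (t = 5 - 3 = 2)
o(h) = h + h**2
b = 6 (b = (2*(1 + 2))*(1/1) = (2*3)*(1*1) = 6*1 = 6)
(p(-4, -2)*b)**2 = (6*6)**2 = 36**2 = 1296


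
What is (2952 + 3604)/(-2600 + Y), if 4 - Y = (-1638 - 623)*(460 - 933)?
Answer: -596/97459 ≈ -0.0061154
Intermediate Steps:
Y = -1069449 (Y = 4 - (-1638 - 623)*(460 - 933) = 4 - (-2261)*(-473) = 4 - 1*1069453 = 4 - 1069453 = -1069449)
(2952 + 3604)/(-2600 + Y) = (2952 + 3604)/(-2600 - 1069449) = 6556/(-1072049) = 6556*(-1/1072049) = -596/97459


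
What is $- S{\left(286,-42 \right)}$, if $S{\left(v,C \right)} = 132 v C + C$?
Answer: $1585626$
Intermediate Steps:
$S{\left(v,C \right)} = C + 132 C v$ ($S{\left(v,C \right)} = 132 C v + C = C + 132 C v$)
$- S{\left(286,-42 \right)} = - \left(-42\right) \left(1 + 132 \cdot 286\right) = - \left(-42\right) \left(1 + 37752\right) = - \left(-42\right) 37753 = \left(-1\right) \left(-1585626\right) = 1585626$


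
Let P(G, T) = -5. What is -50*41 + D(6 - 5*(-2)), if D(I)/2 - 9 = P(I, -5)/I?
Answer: -16261/8 ≈ -2032.6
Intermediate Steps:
D(I) = 18 - 10/I (D(I) = 18 + 2*(-5/I) = 18 - 10/I)
-50*41 + D(6 - 5*(-2)) = -50*41 + (18 - 10/(6 - 5*(-2))) = -2050 + (18 - 10/(6 + 10)) = -2050 + (18 - 10/16) = -2050 + (18 - 10*1/16) = -2050 + (18 - 5/8) = -2050 + 139/8 = -16261/8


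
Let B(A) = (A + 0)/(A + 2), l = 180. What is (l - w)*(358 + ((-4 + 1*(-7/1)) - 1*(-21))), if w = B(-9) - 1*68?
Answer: 635536/7 ≈ 90791.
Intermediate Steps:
B(A) = A/(2 + A)
w = -467/7 (w = -9/(2 - 9) - 1*68 = -9/(-7) - 68 = -9*(-1/7) - 68 = 9/7 - 68 = -467/7 ≈ -66.714)
(l - w)*(358 + ((-4 + 1*(-7/1)) - 1*(-21))) = (180 - 1*(-467/7))*(358 + ((-4 + 1*(-7/1)) - 1*(-21))) = (180 + 467/7)*(358 + ((-4 + 1*(-7*1)) + 21)) = 1727*(358 + ((-4 + 1*(-7)) + 21))/7 = 1727*(358 + ((-4 - 7) + 21))/7 = 1727*(358 + (-11 + 21))/7 = 1727*(358 + 10)/7 = (1727/7)*368 = 635536/7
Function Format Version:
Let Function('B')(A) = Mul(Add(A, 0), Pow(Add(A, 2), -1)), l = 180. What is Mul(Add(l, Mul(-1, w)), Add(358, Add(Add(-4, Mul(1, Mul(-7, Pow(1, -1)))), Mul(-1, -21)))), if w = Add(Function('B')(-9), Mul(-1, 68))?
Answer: Rational(635536, 7) ≈ 90791.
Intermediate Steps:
Function('B')(A) = Mul(A, Pow(Add(2, A), -1))
w = Rational(-467, 7) (w = Add(Mul(-9, Pow(Add(2, -9), -1)), Mul(-1, 68)) = Add(Mul(-9, Pow(-7, -1)), -68) = Add(Mul(-9, Rational(-1, 7)), -68) = Add(Rational(9, 7), -68) = Rational(-467, 7) ≈ -66.714)
Mul(Add(l, Mul(-1, w)), Add(358, Add(Add(-4, Mul(1, Mul(-7, Pow(1, -1)))), Mul(-1, -21)))) = Mul(Add(180, Mul(-1, Rational(-467, 7))), Add(358, Add(Add(-4, Mul(1, Mul(-7, Pow(1, -1)))), Mul(-1, -21)))) = Mul(Add(180, Rational(467, 7)), Add(358, Add(Add(-4, Mul(1, Mul(-7, 1))), 21))) = Mul(Rational(1727, 7), Add(358, Add(Add(-4, Mul(1, -7)), 21))) = Mul(Rational(1727, 7), Add(358, Add(Add(-4, -7), 21))) = Mul(Rational(1727, 7), Add(358, Add(-11, 21))) = Mul(Rational(1727, 7), Add(358, 10)) = Mul(Rational(1727, 7), 368) = Rational(635536, 7)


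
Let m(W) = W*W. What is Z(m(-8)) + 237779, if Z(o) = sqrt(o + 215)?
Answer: 237779 + 3*sqrt(31) ≈ 2.3780e+5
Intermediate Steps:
m(W) = W**2
Z(o) = sqrt(215 + o)
Z(m(-8)) + 237779 = sqrt(215 + (-8)**2) + 237779 = sqrt(215 + 64) + 237779 = sqrt(279) + 237779 = 3*sqrt(31) + 237779 = 237779 + 3*sqrt(31)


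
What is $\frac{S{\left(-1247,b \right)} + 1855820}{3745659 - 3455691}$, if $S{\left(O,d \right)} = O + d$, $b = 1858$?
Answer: $\frac{1856431}{289968} \approx 6.4022$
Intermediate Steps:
$\frac{S{\left(-1247,b \right)} + 1855820}{3745659 - 3455691} = \frac{\left(-1247 + 1858\right) + 1855820}{3745659 - 3455691} = \frac{611 + 1855820}{289968} = 1856431 \cdot \frac{1}{289968} = \frac{1856431}{289968}$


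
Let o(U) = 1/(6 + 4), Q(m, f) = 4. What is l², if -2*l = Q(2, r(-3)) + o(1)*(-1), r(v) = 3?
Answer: 1521/400 ≈ 3.8025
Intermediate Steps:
o(U) = ⅒ (o(U) = 1/10 = ⅒)
l = -39/20 (l = -(4 + (⅒)*(-1))/2 = -(4 - ⅒)/2 = -½*39/10 = -39/20 ≈ -1.9500)
l² = (-39/20)² = 1521/400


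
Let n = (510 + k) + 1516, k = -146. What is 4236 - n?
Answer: 2356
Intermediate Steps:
n = 1880 (n = (510 - 146) + 1516 = 364 + 1516 = 1880)
4236 - n = 4236 - 1*1880 = 4236 - 1880 = 2356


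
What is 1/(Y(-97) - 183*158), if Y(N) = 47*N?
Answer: -1/33473 ≈ -2.9875e-5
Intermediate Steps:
1/(Y(-97) - 183*158) = 1/(47*(-97) - 183*158) = 1/(-4559 - 28914) = 1/(-33473) = -1/33473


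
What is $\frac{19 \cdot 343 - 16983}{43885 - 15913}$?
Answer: $- \frac{5233}{13986} \approx -0.37416$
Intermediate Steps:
$\frac{19 \cdot 343 - 16983}{43885 - 15913} = \frac{6517 - 16983}{27972} = \left(-10466\right) \frac{1}{27972} = - \frac{5233}{13986}$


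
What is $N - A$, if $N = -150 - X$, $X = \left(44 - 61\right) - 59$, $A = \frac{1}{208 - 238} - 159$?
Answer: $\frac{2551}{30} \approx 85.033$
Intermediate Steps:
$A = - \frac{4771}{30}$ ($A = \frac{1}{-30} - 159 = - \frac{1}{30} - 159 = - \frac{4771}{30} \approx -159.03$)
$X = -76$ ($X = -17 - 59 = -76$)
$N = -74$ ($N = -150 - -76 = -150 + 76 = -74$)
$N - A = -74 - - \frac{4771}{30} = -74 + \frac{4771}{30} = \frac{2551}{30}$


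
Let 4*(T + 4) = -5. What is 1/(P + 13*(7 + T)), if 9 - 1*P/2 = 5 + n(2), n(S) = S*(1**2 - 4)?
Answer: 4/171 ≈ 0.023392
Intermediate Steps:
T = -21/4 (T = -4 + (1/4)*(-5) = -4 - 5/4 = -21/4 ≈ -5.2500)
n(S) = -3*S (n(S) = S*(1 - 4) = S*(-3) = -3*S)
P = 20 (P = 18 - 2*(5 - 3*2) = 18 - 2*(5 - 6) = 18 - 2*(-1) = 18 + 2 = 20)
1/(P + 13*(7 + T)) = 1/(20 + 13*(7 - 21/4)) = 1/(20 + 13*(7/4)) = 1/(20 + 91/4) = 1/(171/4) = 4/171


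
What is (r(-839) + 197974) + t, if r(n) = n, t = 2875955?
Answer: 3073090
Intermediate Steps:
(r(-839) + 197974) + t = (-839 + 197974) + 2875955 = 197135 + 2875955 = 3073090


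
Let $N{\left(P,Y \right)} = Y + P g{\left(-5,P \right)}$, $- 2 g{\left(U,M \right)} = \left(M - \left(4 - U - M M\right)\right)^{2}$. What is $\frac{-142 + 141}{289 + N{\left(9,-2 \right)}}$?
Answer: $\frac{2}{58475} \approx 3.4203 \cdot 10^{-5}$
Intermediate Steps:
$g{\left(U,M \right)} = - \frac{\left(-4 + M + U + M^{2}\right)^{2}}{2}$ ($g{\left(U,M \right)} = - \frac{\left(M - \left(4 - U - M M\right)\right)^{2}}{2} = - \frac{\left(M - \left(4 - U - M^{2}\right)\right)^{2}}{2} = - \frac{\left(M + \left(-4 + U + M^{2}\right)\right)^{2}}{2} = - \frac{\left(-4 + M + U + M^{2}\right)^{2}}{2}$)
$N{\left(P,Y \right)} = Y - \frac{P \left(-9 + P + P^{2}\right)^{2}}{2}$ ($N{\left(P,Y \right)} = Y + P \left(- \frac{\left(-4 + P - 5 + P^{2}\right)^{2}}{2}\right) = Y + P \left(- \frac{\left(-9 + P + P^{2}\right)^{2}}{2}\right) = Y - \frac{P \left(-9 + P + P^{2}\right)^{2}}{2}$)
$\frac{-142 + 141}{289 + N{\left(9,-2 \right)}} = \frac{-142 + 141}{289 - \left(2 + \frac{9 \left(-9 + 9 + 9^{2}\right)^{2}}{2}\right)} = - \frac{1}{289 - \left(2 + \frac{9 \left(-9 + 9 + 81\right)^{2}}{2}\right)} = - \frac{1}{289 - \left(2 + \frac{9 \cdot 81^{2}}{2}\right)} = - \frac{1}{289 - \left(2 + \frac{9}{2} \cdot 6561\right)} = - \frac{1}{289 - \frac{59053}{2}} = - \frac{1}{- \frac{58475}{2}} = \left(-1\right) \left(- \frac{2}{58475}\right) = \frac{2}{58475}$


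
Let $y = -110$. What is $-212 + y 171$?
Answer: $-19022$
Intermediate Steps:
$-212 + y 171 = -212 - 18810 = -19022$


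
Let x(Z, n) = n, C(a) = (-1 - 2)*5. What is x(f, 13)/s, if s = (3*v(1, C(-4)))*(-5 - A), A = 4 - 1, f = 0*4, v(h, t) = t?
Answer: 13/360 ≈ 0.036111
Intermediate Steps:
C(a) = -15 (C(a) = -3*5 = -15)
f = 0
A = 3
s = 360 (s = (3*(-15))*(-5 - 1*3) = -45*(-5 - 3) = -45*(-8) = 360)
x(f, 13)/s = 13/360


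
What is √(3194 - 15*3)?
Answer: √3149 ≈ 56.116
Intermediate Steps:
√(3194 - 15*3) = √(3194 - 45) = √3149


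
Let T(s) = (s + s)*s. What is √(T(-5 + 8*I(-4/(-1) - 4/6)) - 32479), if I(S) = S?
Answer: I*√283861/3 ≈ 177.6*I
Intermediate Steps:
T(s) = 2*s² (T(s) = (2*s)*s = 2*s²)
√(T(-5 + 8*I(-4/(-1) - 4/6)) - 32479) = √(2*(-5 + 8*(-4/(-1) - 4/6))² - 32479) = √(2*(-5 + 8*(-4*(-1) - 4*⅙))² - 32479) = √(2*(-5 + 8*(4 - ⅔))² - 32479) = √(2*(-5 + 8*(10/3))² - 32479) = √(2*(-5 + 80/3)² - 32479) = √(2*(65/3)² - 32479) = √(2*(4225/9) - 32479) = √(8450/9 - 32479) = √(-283861/9) = I*√283861/3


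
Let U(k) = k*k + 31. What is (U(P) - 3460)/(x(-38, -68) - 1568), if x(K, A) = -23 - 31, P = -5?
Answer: 1702/811 ≈ 2.0986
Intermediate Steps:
x(K, A) = -54
U(k) = 31 + k² (U(k) = k² + 31 = 31 + k²)
(U(P) - 3460)/(x(-38, -68) - 1568) = ((31 + (-5)²) - 3460)/(-54 - 1568) = ((31 + 25) - 3460)/(-1622) = (56 - 3460)*(-1/1622) = -3404*(-1/1622) = 1702/811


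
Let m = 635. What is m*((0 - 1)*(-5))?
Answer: 3175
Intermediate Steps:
m*((0 - 1)*(-5)) = 635*((0 - 1)*(-5)) = 635*(-1*(-5)) = 635*5 = 3175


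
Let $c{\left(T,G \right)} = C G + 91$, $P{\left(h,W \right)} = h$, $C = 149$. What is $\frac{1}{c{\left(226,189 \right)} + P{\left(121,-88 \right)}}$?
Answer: $\frac{1}{28373} \approx 3.5245 \cdot 10^{-5}$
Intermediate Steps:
$c{\left(T,G \right)} = 91 + 149 G$ ($c{\left(T,G \right)} = 149 G + 91 = 91 + 149 G$)
$\frac{1}{c{\left(226,189 \right)} + P{\left(121,-88 \right)}} = \frac{1}{\left(91 + 149 \cdot 189\right) + 121} = \frac{1}{\left(91 + 28161\right) + 121} = \frac{1}{28252 + 121} = \frac{1}{28373}$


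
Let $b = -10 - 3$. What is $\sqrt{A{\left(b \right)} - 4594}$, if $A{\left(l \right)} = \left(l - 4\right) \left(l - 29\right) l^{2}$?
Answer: $2 \sqrt{29018} \approx 340.69$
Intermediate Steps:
$b = -13$ ($b = -10 - 3 = -13$)
$A{\left(l \right)} = l^{2} \left(-29 + l\right) \left(-4 + l\right)$ ($A{\left(l \right)} = \left(-4 + l\right) \left(l - 29\right) l^{2} = \left(-4 + l\right) \left(-29 + l\right) l^{2} = \left(-29 + l\right) \left(-4 + l\right) l^{2} = l^{2} \left(-29 + l\right) \left(-4 + l\right)$)
$\sqrt{A{\left(b \right)} - 4594} = \sqrt{\left(-13\right)^{2} \left(116 + \left(-13\right)^{2} - -429\right) - 4594} = \sqrt{169 \left(116 + 169 + 429\right) - 4594} = \sqrt{169 \cdot 714 - 4594} = \sqrt{120666 - 4594} = \sqrt{116072} = 2 \sqrt{29018}$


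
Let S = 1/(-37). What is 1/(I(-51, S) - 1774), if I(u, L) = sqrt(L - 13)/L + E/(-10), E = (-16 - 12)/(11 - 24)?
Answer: -3748030/6687486813 + 4225*I*sqrt(17834)/13374973626 ≈ -0.00056045 + 4.2185e-5*I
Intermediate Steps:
E = 28/13 (E = -28/(-13) = -28*(-1/13) = 28/13 ≈ 2.1538)
S = -1/37 ≈ -0.027027
I(u, L) = -14/65 + sqrt(-13 + L)/L (I(u, L) = sqrt(L - 13)/L + (28/13)/(-10) = sqrt(-13 + L)/L + (28/13)*(-1/10) = sqrt(-13 + L)/L - 14/65 = -14/65 + sqrt(-13 + L)/L)
1/(I(-51, S) - 1774) = 1/((-14/65 + sqrt(-13 - 1/37)/(-1/37)) - 1774) = 1/((-14/65 - I*sqrt(17834)) - 1774) = 1/(-115324/65 - I*sqrt(17834))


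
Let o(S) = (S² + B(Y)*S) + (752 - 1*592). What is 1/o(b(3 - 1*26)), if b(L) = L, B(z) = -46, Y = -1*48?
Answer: 1/1747 ≈ 0.00057241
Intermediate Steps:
Y = -48
o(S) = 160 + S² - 46*S (o(S) = (S² - 46*S) + (752 - 1*592) = (S² - 46*S) + (752 - 592) = (S² - 46*S) + 160 = 160 + S² - 46*S)
1/o(b(3 - 1*26)) = 1/(160 + (3 - 1*26)² - 46*(3 - 1*26)) = 1/(160 + (3 - 26)² - 46*(3 - 26)) = 1/(160 + (-23)² - 46*(-23)) = 1/(160 + 529 + 1058) = 1/1747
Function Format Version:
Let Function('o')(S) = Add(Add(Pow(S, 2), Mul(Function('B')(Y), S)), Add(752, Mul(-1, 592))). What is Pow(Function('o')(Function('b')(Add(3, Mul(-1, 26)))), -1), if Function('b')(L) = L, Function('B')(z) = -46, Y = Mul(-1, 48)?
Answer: Rational(1, 1747) ≈ 0.00057241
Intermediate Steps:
Y = -48
Function('o')(S) = Add(160, Pow(S, 2), Mul(-46, S)) (Function('o')(S) = Add(Add(Pow(S, 2), Mul(-46, S)), Add(752, Mul(-1, 592))) = Add(Add(Pow(S, 2), Mul(-46, S)), Add(752, -592)) = Add(Add(Pow(S, 2), Mul(-46, S)), 160) = Add(160, Pow(S, 2), Mul(-46, S)))
Pow(Function('o')(Function('b')(Add(3, Mul(-1, 26)))), -1) = Pow(Add(160, Pow(Add(3, Mul(-1, 26)), 2), Mul(-46, Add(3, Mul(-1, 26)))), -1) = Pow(Add(160, Pow(Add(3, -26), 2), Mul(-46, Add(3, -26))), -1) = Pow(Add(160, Pow(-23, 2), Mul(-46, -23)), -1) = Pow(Add(160, 529, 1058), -1) = Pow(1747, -1) = Rational(1, 1747)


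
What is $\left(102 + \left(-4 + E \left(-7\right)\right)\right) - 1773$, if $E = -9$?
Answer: $-1612$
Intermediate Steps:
$\left(102 + \left(-4 + E \left(-7\right)\right)\right) - 1773 = \left(102 - -59\right) - 1773 = \left(102 + \left(-4 + 63\right)\right) - 1773 = \left(102 + 59\right) - 1773 = 161 - 1773 = -1612$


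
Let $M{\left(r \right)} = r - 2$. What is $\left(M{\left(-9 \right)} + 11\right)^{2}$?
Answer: $0$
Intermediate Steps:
$M{\left(r \right)} = -2 + r$ ($M{\left(r \right)} = r - 2 = -2 + r$)
$\left(M{\left(-9 \right)} + 11\right)^{2} = \left(\left(-2 - 9\right) + 11\right)^{2} = \left(-11 + 11\right)^{2} = 0^{2} = 0$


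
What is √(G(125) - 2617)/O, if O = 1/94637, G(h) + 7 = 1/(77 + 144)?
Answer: 94637*I*√128158563/221 ≈ 4.8478e+6*I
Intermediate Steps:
G(h) = -1546/221 (G(h) = -7 + 1/(77 + 144) = -7 + 1/221 = -1546/221)
O = 1/94637 ≈ 1.0567e-5
√(G(125) - 2617)/O = √(-1546/221 - 2617)/(1/94637) = √(-579903/221)*94637 = (I*√128158563/221)*94637 = 94637*I*√128158563/221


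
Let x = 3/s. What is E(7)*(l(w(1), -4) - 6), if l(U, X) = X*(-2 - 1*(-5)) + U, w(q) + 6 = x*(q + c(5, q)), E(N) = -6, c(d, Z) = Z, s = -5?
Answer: 756/5 ≈ 151.20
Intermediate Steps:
x = -⅗ (x = 3/(-5) = 3*(-⅕) = -⅗ ≈ -0.60000)
w(q) = -6 - 6*q/5 (w(q) = -6 - 3*(q + q)/5 = -6 - 6*q/5)
l(U, X) = U + 3*X (l(U, X) = X*(-2 + 5) + U = X*3 + U = 3*X + U = U + 3*X)
E(7)*(l(w(1), -4) - 6) = -6*(((-6 - 6/5*1) + 3*(-4)) - 6) = -6*(((-6 - 6/5) - 12) - 6) = -6*((-36/5 - 12) - 6) = -6*(-96/5 - 6) = -6*(-126/5) = 756/5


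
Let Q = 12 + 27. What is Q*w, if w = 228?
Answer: 8892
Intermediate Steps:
Q = 39
Q*w = 39*228 = 8892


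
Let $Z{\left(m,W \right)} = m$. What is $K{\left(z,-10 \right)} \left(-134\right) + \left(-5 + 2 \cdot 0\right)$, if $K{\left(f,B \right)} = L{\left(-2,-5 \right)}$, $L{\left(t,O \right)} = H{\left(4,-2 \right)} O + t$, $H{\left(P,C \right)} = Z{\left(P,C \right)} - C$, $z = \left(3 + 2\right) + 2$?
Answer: $4283$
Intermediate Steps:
$z = 7$ ($z = 5 + 2 = 7$)
$H{\left(P,C \right)} = P - C$
$L{\left(t,O \right)} = t + 6 O$ ($L{\left(t,O \right)} = \left(4 - -2\right) O + t = \left(4 + 2\right) O + t = 6 O + t = t + 6 O$)
$K{\left(f,B \right)} = -32$ ($K{\left(f,B \right)} = -2 + 6 \left(-5\right) = -2 - 30 = -32$)
$K{\left(z,-10 \right)} \left(-134\right) + \left(-5 + 2 \cdot 0\right) = \left(-32\right) \left(-134\right) + \left(-5 + 2 \cdot 0\right) = 4288 + \left(-5 + 0\right) = 4288 - 5 = 4283$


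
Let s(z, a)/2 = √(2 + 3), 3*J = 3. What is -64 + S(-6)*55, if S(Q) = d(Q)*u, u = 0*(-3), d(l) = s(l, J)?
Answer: -64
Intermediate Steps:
J = 1 (J = (⅓)*3 = 1)
s(z, a) = 2*√5 (s(z, a) = 2*√(2 + 3) = 2*√5)
d(l) = 2*√5
u = 0
S(Q) = 0 (S(Q) = (2*√5)*0 = 0)
-64 + S(-6)*55 = -64 + 0*55 = -64 + 0 = -64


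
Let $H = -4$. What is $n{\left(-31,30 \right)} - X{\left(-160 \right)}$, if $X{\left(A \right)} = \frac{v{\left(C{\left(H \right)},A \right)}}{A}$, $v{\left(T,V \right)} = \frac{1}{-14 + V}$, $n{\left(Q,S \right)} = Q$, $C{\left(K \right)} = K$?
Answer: $- \frac{863041}{27840} \approx -31.0$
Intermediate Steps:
$X{\left(A \right)} = \frac{1}{A \left(-14 + A\right)}$ ($X{\left(A \right)} = \frac{1}{\left(-14 + A\right) A} = \frac{1}{A \left(-14 + A\right)}$)
$n{\left(-31,30 \right)} - X{\left(-160 \right)} = -31 - \frac{1}{\left(-160\right) \left(-14 - 160\right)} = -31 - - \frac{1}{160 \left(-174\right)} = -31 - \left(- \frac{1}{160}\right) \left(- \frac{1}{174}\right) = -31 - \frac{1}{27840} = - \frac{863041}{27840}$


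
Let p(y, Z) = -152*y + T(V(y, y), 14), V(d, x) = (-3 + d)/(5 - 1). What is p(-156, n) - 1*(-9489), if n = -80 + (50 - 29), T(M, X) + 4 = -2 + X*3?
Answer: 33237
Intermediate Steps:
V(d, x) = -¾ + d/4 (V(d, x) = (-3 + d)/4 = (-3 + d)*(¼) = -¾ + d/4)
T(M, X) = -6 + 3*X (T(M, X) = -4 + (-2 + X*3) = -4 + (-2 + 3*X) = -6 + 3*X)
n = -59 (n = -80 + 21 = -59)
p(y, Z) = 36 - 152*y (p(y, Z) = -152*y + (-6 + 3*14) = -152*y + (-6 + 42) = -152*y + 36 = 36 - 152*y)
p(-156, n) - 1*(-9489) = (36 - 152*(-156)) - 1*(-9489) = (36 + 23712) + 9489 = 23748 + 9489 = 33237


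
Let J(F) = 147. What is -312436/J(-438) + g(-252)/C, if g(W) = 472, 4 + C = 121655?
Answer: -38008082452/17882697 ≈ -2125.4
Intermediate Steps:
C = 121651 (C = -4 + 121655 = 121651)
-312436/J(-438) + g(-252)/C = -312436/147 + 472/121651 = -38008082452/17882697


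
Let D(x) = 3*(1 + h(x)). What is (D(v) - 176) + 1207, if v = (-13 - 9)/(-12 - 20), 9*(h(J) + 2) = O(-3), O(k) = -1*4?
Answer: 3080/3 ≈ 1026.7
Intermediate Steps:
O(k) = -4
h(J) = -22/9 (h(J) = -2 + (⅑)*(-4) = -2 - 4/9 = -22/9)
v = 11/16 (v = -22/(-32) = -22*(-1/32) = 11/16 ≈ 0.68750)
D(x) = -13/3 (D(x) = 3*(1 - 22/9) = 3*(-13/9) = -13/3)
(D(v) - 176) + 1207 = (-13/3 - 176) + 1207 = -541/3 + 1207 = 3080/3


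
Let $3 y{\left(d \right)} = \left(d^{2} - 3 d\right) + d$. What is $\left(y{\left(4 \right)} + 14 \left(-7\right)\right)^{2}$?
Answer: $\frac{81796}{9} \approx 9088.4$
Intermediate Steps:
$y{\left(d \right)} = - \frac{2 d}{3} + \frac{d^{2}}{3}$ ($y{\left(d \right)} = \frac{\left(d^{2} - 3 d\right) + d}{3} = \frac{d^{2} - 2 d}{3} = - \frac{2 d}{3} + \frac{d^{2}}{3}$)
$\left(y{\left(4 \right)} + 14 \left(-7\right)\right)^{2} = \left(\frac{1}{3} \cdot 4 \left(-2 + 4\right) + 14 \left(-7\right)\right)^{2} = \left(\frac{1}{3} \cdot 4 \cdot 2 - 98\right)^{2} = \left(\frac{8}{3} - 98\right)^{2} = \left(- \frac{286}{3}\right)^{2} = \frac{81796}{9}$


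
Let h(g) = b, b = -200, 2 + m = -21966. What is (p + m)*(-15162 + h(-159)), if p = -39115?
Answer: 938357046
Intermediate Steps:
m = -21968 (m = -2 - 21966 = -21968)
h(g) = -200
(p + m)*(-15162 + h(-159)) = (-39115 - 21968)*(-15162 - 200) = -61083*(-15362) = 938357046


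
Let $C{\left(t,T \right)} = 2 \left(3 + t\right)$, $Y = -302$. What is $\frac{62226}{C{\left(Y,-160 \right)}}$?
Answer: $- \frac{31113}{299} \approx -104.06$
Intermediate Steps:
$C{\left(t,T \right)} = 6 + 2 t$
$\frac{62226}{C{\left(Y,-160 \right)}} = \frac{62226}{6 + 2 \left(-302\right)} = \frac{62226}{6 - 604} = \frac{62226}{-598} = 62226 \left(- \frac{1}{598}\right) = - \frac{31113}{299}$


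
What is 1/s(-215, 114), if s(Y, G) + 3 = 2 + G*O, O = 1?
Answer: 1/113 ≈ 0.0088496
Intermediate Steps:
s(Y, G) = -1 + G (s(Y, G) = -3 + (2 + G*1) = -3 + (2 + G) = -1 + G)
1/s(-215, 114) = 1/(-1 + 114) = 1/113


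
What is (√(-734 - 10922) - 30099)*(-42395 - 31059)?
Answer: 2210891946 - 146908*I*√2914 ≈ 2.2109e+9 - 7.9303e+6*I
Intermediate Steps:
(√(-734 - 10922) - 30099)*(-42395 - 31059) = (√(-11656) - 30099)*(-73454) = (2*I*√2914 - 30099)*(-73454) = (-30099 + 2*I*√2914)*(-73454) = 2210891946 - 146908*I*√2914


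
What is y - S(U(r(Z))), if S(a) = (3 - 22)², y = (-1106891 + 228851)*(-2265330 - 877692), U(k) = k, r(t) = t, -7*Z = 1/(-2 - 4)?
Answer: 2759699036519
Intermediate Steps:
Z = 1/42 (Z = -1/(7*(-2 - 4)) = -⅐/(-6) = -⅐*(-⅙) = 1/42 ≈ 0.023810)
y = 2759699036880 (y = -878040*(-3143022) = 2759699036880)
S(a) = 361 (S(a) = (-19)² = 361)
y - S(U(r(Z))) = 2759699036880 - 1*361 = 2759699036880 - 361 = 2759699036519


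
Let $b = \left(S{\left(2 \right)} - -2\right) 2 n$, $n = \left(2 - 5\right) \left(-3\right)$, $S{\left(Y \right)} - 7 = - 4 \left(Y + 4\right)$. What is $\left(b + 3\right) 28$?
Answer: $-7476$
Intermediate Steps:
$S{\left(Y \right)} = -9 - 4 Y$ ($S{\left(Y \right)} = 7 - 4 \left(Y + 4\right) = 7 - 4 \left(4 + Y\right) = 7 - \left(16 + 4 Y\right) = -9 - 4 Y$)
$n = 9$ ($n = \left(-3\right) \left(-3\right) = 9$)
$b = -270$ ($b = \left(\left(-9 - 8\right) - -2\right) 2 \cdot 9 = \left(\left(-9 - 8\right) + 2\right) 2 \cdot 9 = \left(-17 + 2\right) 2 \cdot 9 = \left(-15\right) 2 \cdot 9 = \left(-30\right) 9 = -270$)
$\left(b + 3\right) 28 = \left(-270 + 3\right) 28 = \left(-267\right) 28 = -7476$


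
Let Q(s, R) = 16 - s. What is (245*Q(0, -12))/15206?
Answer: 1960/7603 ≈ 0.25779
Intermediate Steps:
(245*Q(0, -12))/15206 = (245*(16 - 1*0))/15206 = (245*(16 + 0))*(1/15206) = (245*16)*(1/15206) = 3920*(1/15206) = 1960/7603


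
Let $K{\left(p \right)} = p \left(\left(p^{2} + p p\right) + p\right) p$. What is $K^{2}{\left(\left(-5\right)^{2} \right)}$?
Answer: $635009765625$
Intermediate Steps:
$K{\left(p \right)} = p^{2} \left(p + 2 p^{2}\right)$ ($K{\left(p \right)} = p \left(\left(p^{2} + p^{2}\right) + p\right) p = p \left(2 p^{2} + p\right) p = p \left(p + 2 p^{2}\right) p = p^{2} \left(p + 2 p^{2}\right)$)
$K^{2}{\left(\left(-5\right)^{2} \right)} = \left(\left(\left(-5\right)^{2}\right)^{3} \left(1 + 2 \left(-5\right)^{2}\right)\right)^{2} = \left(25^{3} \left(1 + 2 \cdot 25\right)\right)^{2} = \left(15625 \left(1 + 50\right)\right)^{2} = \left(15625 \cdot 51\right)^{2} = 796875^{2} = 635009765625$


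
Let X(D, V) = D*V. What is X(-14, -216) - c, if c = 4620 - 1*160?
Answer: -1436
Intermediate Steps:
c = 4460 (c = 4620 - 160 = 4460)
X(-14, -216) - c = -14*(-216) - 1*4460 = 3024 - 4460 = -1436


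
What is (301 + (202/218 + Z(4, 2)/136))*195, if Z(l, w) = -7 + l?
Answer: 872709435/14824 ≈ 58871.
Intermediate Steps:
(301 + (202/218 + Z(4, 2)/136))*195 = (301 + (202/218 + (-7 + 4)/136))*195 = (301 + (202*(1/218) - 3*1/136))*195 = (301 + (101/109 - 3/136))*195 = (301 + 13409/14824)*195 = (4475433/14824)*195 = 872709435/14824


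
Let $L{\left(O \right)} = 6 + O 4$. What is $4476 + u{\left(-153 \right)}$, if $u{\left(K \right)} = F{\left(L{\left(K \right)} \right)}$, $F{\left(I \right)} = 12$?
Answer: $4488$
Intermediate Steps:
$L{\left(O \right)} = 6 + 4 O$
$u{\left(K \right)} = 12$
$4476 + u{\left(-153 \right)} = 4476 + 12 = 4488$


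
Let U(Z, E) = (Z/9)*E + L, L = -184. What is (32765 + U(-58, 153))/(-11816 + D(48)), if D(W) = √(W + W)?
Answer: -9333163/3490444 - 6319*√6/6980888 ≈ -2.6761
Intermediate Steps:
U(Z, E) = -184 + E*Z/9 (U(Z, E) = (Z/9)*E - 184 = E*Z/9 - 184 = -184 + E*Z/9)
D(W) = √2*√W (D(W) = √(2*W) = √2*√W)
(32765 + U(-58, 153))/(-11816 + D(48)) = (32765 + (-184 + (⅑)*153*(-58)))/(-11816 + √2*√48) = (32765 + (-184 - 986))/(-11816 + √2*(4*√3)) = (32765 - 1170)/(-11816 + 4*√6) = 31595/(-11816 + 4*√6)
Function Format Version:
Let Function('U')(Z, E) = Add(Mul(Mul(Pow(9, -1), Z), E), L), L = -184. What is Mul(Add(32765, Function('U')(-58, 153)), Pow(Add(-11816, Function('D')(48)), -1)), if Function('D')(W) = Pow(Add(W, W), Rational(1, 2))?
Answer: Add(Rational(-9333163, 3490444), Mul(Rational(-6319, 6980888), Pow(6, Rational(1, 2)))) ≈ -2.6761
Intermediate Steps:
Function('U')(Z, E) = Add(-184, Mul(Rational(1, 9), E, Z)) (Function('U')(Z, E) = Add(Mul(Mul(Pow(9, -1), Z), E), -184) = Add(Mul(Mul(Rational(1, 9), Z), E), -184) = Add(Mul(Rational(1, 9), E, Z), -184) = Add(-184, Mul(Rational(1, 9), E, Z)))
Function('D')(W) = Mul(Pow(2, Rational(1, 2)), Pow(W, Rational(1, 2))) (Function('D')(W) = Pow(Mul(2, W), Rational(1, 2)) = Mul(Pow(2, Rational(1, 2)), Pow(W, Rational(1, 2))))
Mul(Add(32765, Function('U')(-58, 153)), Pow(Add(-11816, Function('D')(48)), -1)) = Mul(Add(32765, Add(-184, Mul(Rational(1, 9), 153, -58))), Pow(Add(-11816, Mul(Pow(2, Rational(1, 2)), Pow(48, Rational(1, 2)))), -1)) = Mul(Add(32765, Add(-184, -986)), Pow(Add(-11816, Mul(Pow(2, Rational(1, 2)), Mul(4, Pow(3, Rational(1, 2))))), -1)) = Mul(Add(32765, -1170), Pow(Add(-11816, Mul(4, Pow(6, Rational(1, 2)))), -1)) = Mul(31595, Pow(Add(-11816, Mul(4, Pow(6, Rational(1, 2)))), -1))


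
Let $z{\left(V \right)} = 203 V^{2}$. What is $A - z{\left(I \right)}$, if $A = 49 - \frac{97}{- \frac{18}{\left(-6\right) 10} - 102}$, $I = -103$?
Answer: $- \frac{2190187856}{1017} \approx -2.1536 \cdot 10^{6}$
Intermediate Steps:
$A = \frac{50803}{1017}$ ($A = 49 - \frac{97}{- \frac{18}{-60} - 102} = 49 - \frac{97}{\left(-18\right) \left(- \frac{1}{60}\right) - 102} = 49 - \frac{97}{\frac{3}{10} - 102} = 49 - \frac{97}{- \frac{1017}{10}} = 49 - - \frac{970}{1017} = 49 + \frac{970}{1017} = \frac{50803}{1017} \approx 49.954$)
$A - z{\left(I \right)} = \frac{50803}{1017} - 203 \left(-103\right)^{2} = \frac{50803}{1017} - 203 \cdot 10609 = \frac{50803}{1017} - 2153627 = - \frac{2190187856}{1017}$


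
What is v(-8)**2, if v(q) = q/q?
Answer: 1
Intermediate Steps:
v(q) = 1
v(-8)**2 = 1**2 = 1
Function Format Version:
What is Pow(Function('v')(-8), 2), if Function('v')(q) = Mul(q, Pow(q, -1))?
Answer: 1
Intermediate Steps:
Function('v')(q) = 1
Pow(Function('v')(-8), 2) = Pow(1, 2) = 1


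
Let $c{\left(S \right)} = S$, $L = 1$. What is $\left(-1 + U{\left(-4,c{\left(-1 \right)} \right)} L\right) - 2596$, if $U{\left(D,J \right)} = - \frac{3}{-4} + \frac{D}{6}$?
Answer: $- \frac{31163}{12} \approx -2596.9$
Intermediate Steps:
$U{\left(D,J \right)} = \frac{3}{4} + \frac{D}{6}$ ($U{\left(D,J \right)} = \left(-3\right) \left(- \frac{1}{4}\right) + D \frac{1}{6} = \frac{3}{4} + \frac{D}{6}$)
$\left(-1 + U{\left(-4,c{\left(-1 \right)} \right)} L\right) - 2596 = \left(-1 + \left(\frac{3}{4} + \frac{1}{6} \left(-4\right)\right) 1\right) - 2596 = \left(-1 + \left(\frac{3}{4} - \frac{2}{3}\right) 1\right) - 2596 = \left(-1 + \frac{1}{12} \cdot 1\right) - 2596 = \left(-1 + \frac{1}{12}\right) - 2596 = - \frac{11}{12} - 2596 = - \frac{31163}{12}$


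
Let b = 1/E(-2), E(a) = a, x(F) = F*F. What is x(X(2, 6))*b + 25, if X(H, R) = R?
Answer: 7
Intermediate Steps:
x(F) = F²
b = -½ (b = 1/(-2) = -½ ≈ -0.50000)
x(X(2, 6))*b + 25 = 6²*(-½) + 25 = 36*(-½) + 25 = -18 + 25 = 7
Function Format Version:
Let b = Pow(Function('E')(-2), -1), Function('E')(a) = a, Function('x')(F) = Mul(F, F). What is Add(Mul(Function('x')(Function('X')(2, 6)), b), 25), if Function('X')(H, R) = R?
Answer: 7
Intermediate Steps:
Function('x')(F) = Pow(F, 2)
b = Rational(-1, 2) (b = Pow(-2, -1) = Rational(-1, 2) ≈ -0.50000)
Add(Mul(Function('x')(Function('X')(2, 6)), b), 25) = Add(Mul(Pow(6, 2), Rational(-1, 2)), 25) = Add(Mul(36, Rational(-1, 2)), 25) = Add(-18, 25) = 7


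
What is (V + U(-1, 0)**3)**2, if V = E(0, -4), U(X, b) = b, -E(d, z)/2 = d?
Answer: 0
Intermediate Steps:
E(d, z) = -2*d
V = 0 (V = -2*0 = 0)
(V + U(-1, 0)**3)**2 = (0 + 0**3)**2 = (0 + 0)**2 = 0**2 = 0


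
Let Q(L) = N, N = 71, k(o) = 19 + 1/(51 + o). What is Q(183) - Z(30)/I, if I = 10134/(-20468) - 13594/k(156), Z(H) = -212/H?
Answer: 2191920058201/30876406875 ≈ 70.990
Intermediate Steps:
Q(L) = 71
I = -2058427125/2875754 (I = 10134/(-20468) - 13594*(51 + 156)/(970 + 19*156) = 10134*(-1/20468) - 13594*207/(970 + 2964) = -5067/10234 - 13594/((1/207)*3934) = -5067/10234 - 13594/3934/207 = -5067/10234 - 13594*207/3934 = -5067/10234 - 200997/281 = -2058427125/2875754 ≈ -715.79)
Q(183) - Z(30)/I = 71 - (-212/30)/(-2058427125/2875754) = 71 - (-212*1/30)*(-2875754)/2058427125 = 71 - (-106)*(-2875754)/(15*2058427125) = 71 - 1*304829924/30876406875 = 71 - 304829924/30876406875 = 2191920058201/30876406875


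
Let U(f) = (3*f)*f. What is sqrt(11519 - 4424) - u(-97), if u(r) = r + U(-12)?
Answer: -335 + sqrt(7095) ≈ -250.77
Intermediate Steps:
U(f) = 3*f**2
u(r) = 432 + r (u(r) = r + 3*(-12)**2 = r + 3*144 = r + 432 = 432 + r)
sqrt(11519 - 4424) - u(-97) = sqrt(11519 - 4424) - (432 - 97) = sqrt(7095) - 1*335 = sqrt(7095) - 335 = -335 + sqrt(7095)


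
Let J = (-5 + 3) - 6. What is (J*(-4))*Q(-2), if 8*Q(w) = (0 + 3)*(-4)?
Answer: -48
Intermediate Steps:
Q(w) = -3/2 (Q(w) = ((0 + 3)*(-4))/8 = (3*(-4))/8 = (⅛)*(-12) = -3/2)
J = -8 (J = -2 - 6 = -8)
(J*(-4))*Q(-2) = -8*(-4)*(-3/2) = 32*(-3/2) = -48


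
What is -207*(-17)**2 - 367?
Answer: -60190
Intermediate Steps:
-207*(-17)**2 - 367 = -207*289 - 367 = -59823 - 367 = -60190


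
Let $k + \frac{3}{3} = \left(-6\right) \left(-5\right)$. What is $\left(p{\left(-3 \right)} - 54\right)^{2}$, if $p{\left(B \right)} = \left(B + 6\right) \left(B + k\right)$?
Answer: $576$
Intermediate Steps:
$k = 29$ ($k = -1 - -30 = -1 + 30 = 29$)
$p{\left(B \right)} = \left(6 + B\right) \left(29 + B\right)$ ($p{\left(B \right)} = \left(B + 6\right) \left(B + 29\right) = \left(6 + B\right) \left(29 + B\right)$)
$\left(p{\left(-3 \right)} - 54\right)^{2} = \left(\left(174 + \left(-3\right)^{2} + 35 \left(-3\right)\right) - 54\right)^{2} = \left(\left(174 + 9 - 105\right) - 54\right)^{2} = \left(78 - 54\right)^{2} = 24^{2} = 576$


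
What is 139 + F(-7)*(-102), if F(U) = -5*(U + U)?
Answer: -7001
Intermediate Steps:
F(U) = -10*U
139 + F(-7)*(-102) = 139 - 10*(-7)*(-102) = 139 + 70*(-102) = 139 - 7140 = -7001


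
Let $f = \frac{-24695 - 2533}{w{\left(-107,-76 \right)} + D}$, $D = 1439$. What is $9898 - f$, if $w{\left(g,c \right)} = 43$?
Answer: $\frac{2449344}{247} \approx 9916.4$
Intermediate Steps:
$f = - \frac{4538}{247}$ ($f = \frac{-24695 - 2533}{43 + 1439} = - \frac{27228}{1482} = \left(-27228\right) \frac{1}{1482} = - \frac{4538}{247} \approx -18.372$)
$9898 - f = 9898 - - \frac{4538}{247} = 9898 + \frac{4538}{247} = \frac{2449344}{247}$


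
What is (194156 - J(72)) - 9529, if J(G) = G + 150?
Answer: 184405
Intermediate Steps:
J(G) = 150 + G
(194156 - J(72)) - 9529 = (194156 - (150 + 72)) - 9529 = (194156 - 1*222) - 9529 = (194156 - 222) - 9529 = 193934 - 9529 = 184405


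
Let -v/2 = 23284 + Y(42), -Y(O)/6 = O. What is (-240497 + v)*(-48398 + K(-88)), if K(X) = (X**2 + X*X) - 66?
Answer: 9449635536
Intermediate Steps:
K(X) = -66 + 2*X**2 (K(X) = (X**2 + X**2) - 66 = 2*X**2 - 66 = -66 + 2*X**2)
Y(O) = -6*O
v = -46064 (v = -2*(23284 - 6*42) = -2*(23284 - 252) = -2*23032 = -46064)
(-240497 + v)*(-48398 + K(-88)) = (-240497 - 46064)*(-48398 + (-66 + 2*(-88)**2)) = -286561*(-48398 + (-66 + 2*7744)) = -286561*(-48398 + (-66 + 15488)) = -286561*(-48398 + 15422) = -286561*(-32976) = 9449635536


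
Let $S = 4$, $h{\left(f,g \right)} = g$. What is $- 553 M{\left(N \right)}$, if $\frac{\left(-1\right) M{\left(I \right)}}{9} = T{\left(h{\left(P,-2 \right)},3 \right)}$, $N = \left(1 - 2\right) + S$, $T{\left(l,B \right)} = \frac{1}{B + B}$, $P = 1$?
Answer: $\frac{1659}{2} \approx 829.5$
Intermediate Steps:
$T{\left(l,B \right)} = \frac{1}{2 B}$
$N = 3$ ($N = \left(1 - 2\right) + 4 = -1 + 4 = 3$)
$M{\left(I \right)} = - \frac{3}{2}$ ($M{\left(I \right)} = - 9 \frac{1}{2 \cdot 3} = - 9 \cdot \frac{1}{2} \cdot \frac{1}{3} = \left(-9\right) \frac{1}{6} = - \frac{3}{2}$)
$- 553 M{\left(N \right)} = \left(-553\right) \left(- \frac{3}{2}\right) = \frac{1659}{2}$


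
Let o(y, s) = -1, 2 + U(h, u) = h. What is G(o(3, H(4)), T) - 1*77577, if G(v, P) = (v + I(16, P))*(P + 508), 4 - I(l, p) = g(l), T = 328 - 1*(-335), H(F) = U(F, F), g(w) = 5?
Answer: -79919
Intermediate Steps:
U(h, u) = -2 + h
H(F) = -2 + F
T = 663 (T = 328 + 335 = 663)
I(l, p) = -1 (I(l, p) = 4 - 1*5 = 4 - 5 = -1)
G(v, P) = (-1 + v)*(508 + P) (G(v, P) = (v - 1)*(P + 508) = (-1 + v)*(508 + P))
G(o(3, H(4)), T) - 1*77577 = (-508 - 1*663 + 508*(-1) + 663*(-1)) - 1*77577 = (-508 - 663 - 508 - 663) - 77577 = -2342 - 77577 = -79919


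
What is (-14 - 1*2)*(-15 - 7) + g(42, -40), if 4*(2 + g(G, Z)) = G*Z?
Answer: -70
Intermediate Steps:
g(G, Z) = -2 + G*Z/4 (g(G, Z) = -2 + (G*Z)/4 = -2 + G*Z/4)
(-14 - 1*2)*(-15 - 7) + g(42, -40) = (-14 - 1*2)*(-15 - 7) + (-2 + (¼)*42*(-40)) = (-14 - 2)*(-22) + (-2 - 420) = -16*(-22) - 422 = 352 - 422 = -70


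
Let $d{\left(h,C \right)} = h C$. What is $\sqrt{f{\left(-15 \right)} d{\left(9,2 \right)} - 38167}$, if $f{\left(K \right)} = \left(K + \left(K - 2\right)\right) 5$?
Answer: $i \sqrt{41047} \approx 202.6 i$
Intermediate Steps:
$d{\left(h,C \right)} = C h$
$f{\left(K \right)} = -10 + 10 K$ ($f{\left(K \right)} = \left(K + \left(K - 2\right)\right) 5 = \left(K + \left(-2 + K\right)\right) 5 = \left(-2 + 2 K\right) 5 = -10 + 10 K$)
$\sqrt{f{\left(-15 \right)} d{\left(9,2 \right)} - 38167} = \sqrt{\left(-10 + 10 \left(-15\right)\right) 2 \cdot 9 - 38167} = \sqrt{\left(-10 - 150\right) 18 - 38167} = \sqrt{\left(-160\right) 18 - 38167} = \sqrt{-2880 - 38167} = \sqrt{-41047} = i \sqrt{41047}$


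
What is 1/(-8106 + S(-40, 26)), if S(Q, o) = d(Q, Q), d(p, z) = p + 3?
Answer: -1/8143 ≈ -0.00012280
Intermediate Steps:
d(p, z) = 3 + p
S(Q, o) = 3 + Q
1/(-8106 + S(-40, 26)) = 1/(-8106 + (3 - 40)) = 1/(-8106 - 37) = 1/(-8143) = -1/8143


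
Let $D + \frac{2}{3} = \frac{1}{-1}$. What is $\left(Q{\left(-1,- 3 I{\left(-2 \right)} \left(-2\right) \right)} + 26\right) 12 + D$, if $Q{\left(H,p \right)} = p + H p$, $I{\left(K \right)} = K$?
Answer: $\frac{931}{3} \approx 310.33$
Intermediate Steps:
$D = - \frac{5}{3}$ ($D = - \frac{2}{3} + \frac{1}{-1} = - \frac{2}{3} - 1 = - \frac{5}{3} \approx -1.6667$)
$\left(Q{\left(-1,- 3 I{\left(-2 \right)} \left(-2\right) \right)} + 26\right) 12 + D = \left(\left(-3\right) \left(-2\right) \left(-2\right) \left(1 - 1\right) + 26\right) 12 - \frac{5}{3} = \left(6 \left(-2\right) 0 + 26\right) 12 - \frac{5}{3} = \left(\left(-12\right) 0 + 26\right) 12 - \frac{5}{3} = \left(0 + 26\right) 12 - \frac{5}{3} = 26 \cdot 12 - \frac{5}{3} = 312 - \frac{5}{3} = \frac{931}{3}$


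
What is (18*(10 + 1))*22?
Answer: 4356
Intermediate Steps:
(18*(10 + 1))*22 = (18*11)*22 = 198*22 = 4356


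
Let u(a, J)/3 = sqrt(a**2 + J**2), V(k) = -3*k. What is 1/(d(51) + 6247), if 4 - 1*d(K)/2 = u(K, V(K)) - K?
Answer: 2119/13158363 + 34*sqrt(10)/4386121 ≈ 0.00018555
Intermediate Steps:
u(a, J) = 3*sqrt(J**2 + a**2) (u(a, J) = 3*sqrt(a**2 + J**2) = 3*sqrt(J**2 + a**2))
d(K) = 8 + 2*K - 6*sqrt(10)*sqrt(K**2) (d(K) = 8 - 2*(3*sqrt((-3*K)**2 + K**2) - K) = 8 - 2*(3*sqrt(9*K**2 + K**2) - K) = 8 - 2*(3*sqrt(10*K**2) - K) = 8 - 2*(3*(sqrt(10)*sqrt(K**2)) - K) = 8 - 2*(3*sqrt(10)*sqrt(K**2) - K) = 8 - 2*(-K + 3*sqrt(10)*sqrt(K**2)) = 8 + (2*K - 6*sqrt(10)*sqrt(K**2)) = 8 + 2*K - 6*sqrt(10)*sqrt(K**2))
1/(d(51) + 6247) = 1/((8 + 2*51 - 6*sqrt(10)*sqrt(51**2)) + 6247) = 1/((8 + 102 - 6*sqrt(10)*sqrt(2601)) + 6247) = 1/((8 + 102 - 6*sqrt(10)*51) + 6247) = 1/((8 + 102 - 306*sqrt(10)) + 6247) = 1/((110 - 306*sqrt(10)) + 6247) = 1/(6357 - 306*sqrt(10))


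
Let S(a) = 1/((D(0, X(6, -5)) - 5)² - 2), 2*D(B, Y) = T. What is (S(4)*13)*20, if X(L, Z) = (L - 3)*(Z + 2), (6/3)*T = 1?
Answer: 4160/329 ≈ 12.644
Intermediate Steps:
T = ½ (T = (½)*1 = ½ ≈ 0.50000)
X(L, Z) = (-3 + L)*(2 + Z)
D(B, Y) = ¼ (D(B, Y) = (½)*(½) = ¼)
S(a) = 16/329 (S(a) = 1/((¼ - 5)² - 2) = 1/((-19/4)² - 2) = 1/(361/16 - 2) = 1/(329/16) = 16/329)
(S(4)*13)*20 = ((16/329)*13)*20 = (208/329)*20 = 4160/329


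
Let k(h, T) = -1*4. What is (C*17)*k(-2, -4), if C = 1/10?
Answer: -34/5 ≈ -6.8000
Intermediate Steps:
k(h, T) = -4
C = 1/10 ≈ 0.10000
(C*17)*k(-2, -4) = ((1/10)*17)*(-4) = (17/10)*(-4) = -34/5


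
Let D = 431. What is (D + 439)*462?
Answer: 401940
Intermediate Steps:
(D + 439)*462 = (431 + 439)*462 = 870*462 = 401940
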